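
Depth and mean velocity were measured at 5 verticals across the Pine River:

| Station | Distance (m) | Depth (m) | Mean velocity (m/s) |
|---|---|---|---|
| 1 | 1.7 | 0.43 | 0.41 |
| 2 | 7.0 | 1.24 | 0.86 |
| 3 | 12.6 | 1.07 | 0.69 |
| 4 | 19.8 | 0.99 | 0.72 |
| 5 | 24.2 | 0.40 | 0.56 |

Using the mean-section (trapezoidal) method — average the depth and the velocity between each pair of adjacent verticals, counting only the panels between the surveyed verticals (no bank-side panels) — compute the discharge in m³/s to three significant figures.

15.0 m³/s

Panel 1-2: Δb = 5.3 m, d̄ = (0.43+1.24)/2 = 0.835, v̄ = (0.41+0.86)/2 = 0.635 → q = 5.3×0.835×0.635 = 2.810 m³/s
Panel 2-3: Δb = 5.6 m, d̄ = (1.24+1.07)/2 = 1.155, v̄ = (0.86+0.69)/2 = 0.775 → q = 5.6×1.155×0.775 = 5.013 m³/s
Panel 3-4: Δb = 7.2 m, d̄ = (1.07+0.99)/2 = 1.03, v̄ = (0.69+0.72)/2 = 0.705 → q = 7.2×1.03×0.705 = 5.228 m³/s
Panel 4-5: Δb = 4.4 m, d̄ = (0.99+0.40)/2 = 0.695, v̄ = (0.72+0.56)/2 = 0.64 → q = 4.4×0.695×0.64 = 1.957 m³/s
Q = Σ q = 15.01 m³/s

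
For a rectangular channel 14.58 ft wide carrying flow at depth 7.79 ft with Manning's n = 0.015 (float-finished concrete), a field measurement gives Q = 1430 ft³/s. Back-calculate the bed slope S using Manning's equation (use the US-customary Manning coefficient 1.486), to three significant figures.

0.00276

A = b·y = 14.58 × 7.79 = 113.6 ft²
P = b + 2y = 14.58 + 2×7.79 = 30.16 ft
R = A/P = 113.6/30.16 = 3.766 ft
S = (Q·n / (1.486·A·R^(2/3)))² = (1430×0.015 / (1.486×113.6×2.421))² = 0.002757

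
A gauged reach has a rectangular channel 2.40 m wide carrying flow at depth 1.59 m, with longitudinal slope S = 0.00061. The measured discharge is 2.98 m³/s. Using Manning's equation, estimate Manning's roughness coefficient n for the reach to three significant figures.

A = b·y = 2.40 × 1.59 = 3.816 m²
P = b + 2y = 2.40 + 2×1.59 = 5.580 m
R = A/P = 3.816/5.580 = 0.6839 m
n = (1/Q)·A·R^(2/3)·S^(1/2) = (1/2.98) × 3.816 × 0.7762 × 0.02470 = 0.02455

0.0245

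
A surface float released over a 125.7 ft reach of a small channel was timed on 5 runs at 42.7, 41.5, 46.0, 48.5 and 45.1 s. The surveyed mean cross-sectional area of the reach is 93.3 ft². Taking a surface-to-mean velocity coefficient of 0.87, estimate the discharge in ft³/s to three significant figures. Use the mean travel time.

228 ft³/s

t̄ = (42.7 + 41.5 + 46.0 + 48.5 + 45.1) / 5 = 44.76 s
v_surface = L / t̄ = 125.7 / 44.76 = 2.808 ft/s
v_mean = 0.87 × 2.808 = 2.443 ft/s
Q = A × v_mean = 93.3 × 2.443 = 228.0 ft³/s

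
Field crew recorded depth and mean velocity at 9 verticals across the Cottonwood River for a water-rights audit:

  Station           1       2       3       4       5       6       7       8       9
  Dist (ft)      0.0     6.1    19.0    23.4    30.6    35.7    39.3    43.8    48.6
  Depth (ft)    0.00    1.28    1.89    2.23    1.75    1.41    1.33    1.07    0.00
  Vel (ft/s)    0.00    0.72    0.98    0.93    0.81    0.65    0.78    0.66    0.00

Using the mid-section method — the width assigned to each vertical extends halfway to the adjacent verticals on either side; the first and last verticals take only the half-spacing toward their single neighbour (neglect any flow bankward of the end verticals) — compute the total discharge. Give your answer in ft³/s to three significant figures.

w_2 = (19.0 − 0.0)/2 = 9.5 ft; q_2 = 0.72 × 1.28 × 9.5 = 8.755 ft³/s
w_3 = (23.4 − 6.1)/2 = 8.65 ft; q_3 = 0.98 × 1.89 × 8.65 = 16.02 ft³/s
w_4 = (30.6 − 19.0)/2 = 5.8 ft; q_4 = 0.93 × 2.23 × 5.8 = 12.03 ft³/s
w_5 = (35.7 − 23.4)/2 = 6.15 ft; q_5 = 0.81 × 1.75 × 6.15 = 8.718 ft³/s
w_6 = (39.3 − 30.6)/2 = 4.35 ft; q_6 = 0.65 × 1.41 × 4.35 = 3.987 ft³/s
w_7 = (43.8 − 35.7)/2 = 4.05 ft; q_7 = 0.78 × 1.33 × 4.05 = 4.201 ft³/s
w_8 = (48.6 − 39.3)/2 = 4.65 ft; q_8 = 0.66 × 1.07 × 4.65 = 3.284 ft³/s
Stations 1, 9 contribute zero (depth or velocity is 0).
Q = Σ qᵢ = 57.00 ft³/s

57.0 ft³/s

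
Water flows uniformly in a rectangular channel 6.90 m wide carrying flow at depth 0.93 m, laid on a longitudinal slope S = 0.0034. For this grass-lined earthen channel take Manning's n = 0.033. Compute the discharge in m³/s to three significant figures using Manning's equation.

A = b·y = 6.90 × 0.93 = 6.417 m²
P = b + 2y = 6.90 + 2×0.93 = 8.760 m
R = A/P = 6.417/8.760 = 0.7325 m
Q = (1/n)·A·R^(2/3)·S^(1/2) = (1/0.033) × 6.417 × 0.7325^(2/3) × 0.0034^(1/2) = 9.214 m³/s

9.21 m³/s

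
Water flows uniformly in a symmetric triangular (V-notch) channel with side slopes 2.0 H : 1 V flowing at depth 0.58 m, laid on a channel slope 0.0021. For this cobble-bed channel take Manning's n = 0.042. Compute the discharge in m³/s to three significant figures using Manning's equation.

A = z·y² = 2.0×0.58² = 0.6728 m²
P = 2y√(1+z²) = 2×0.58×√(1+2.0²) = 2.594 m
R = A/P = 0.6728/2.594 = 0.2594 m
Q = (1/n)·A·R^(2/3)·S^(1/2) = (1/0.042) × 0.6728 × 0.2594^(2/3) × 0.0021^(1/2) = 0.2986 m³/s

0.299 m³/s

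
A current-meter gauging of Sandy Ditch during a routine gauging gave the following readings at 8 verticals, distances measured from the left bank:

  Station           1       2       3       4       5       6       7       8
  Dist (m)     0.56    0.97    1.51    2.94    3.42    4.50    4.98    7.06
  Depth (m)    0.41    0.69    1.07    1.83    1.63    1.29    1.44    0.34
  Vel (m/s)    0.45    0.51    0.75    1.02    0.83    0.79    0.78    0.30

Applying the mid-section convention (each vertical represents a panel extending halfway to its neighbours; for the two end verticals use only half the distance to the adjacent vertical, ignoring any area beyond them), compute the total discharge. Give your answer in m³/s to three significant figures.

6.17 m³/s

w_1 = (0.97 − 0.56)/2 = 0.205 m; q_1 = 0.45 × 0.41 × 0.205 = 0.03782 m³/s
w_2 = (1.51 − 0.56)/2 = 0.475 m; q_2 = 0.51 × 0.69 × 0.475 = 0.1672 m³/s
w_3 = (2.94 − 0.97)/2 = 0.985 m; q_3 = 0.75 × 1.07 × 0.985 = 0.7905 m³/s
w_4 = (3.42 − 1.51)/2 = 0.955 m; q_4 = 1.02 × 1.83 × 0.955 = 1.783 m³/s
w_5 = (4.50 − 2.94)/2 = 0.78 m; q_5 = 0.83 × 1.63 × 0.78 = 1.055 m³/s
w_6 = (4.98 − 3.42)/2 = 0.78 m; q_6 = 0.79 × 1.29 × 0.78 = 0.7949 m³/s
w_7 = (7.06 − 4.50)/2 = 1.28 m; q_7 = 0.78 × 1.44 × 1.28 = 1.438 m³/s
w_8 = (7.06 − 4.98)/2 = 1.04 m; q_8 = 0.30 × 0.34 × 1.04 = 0.1061 m³/s
Q = Σ qᵢ = 6.172 m³/s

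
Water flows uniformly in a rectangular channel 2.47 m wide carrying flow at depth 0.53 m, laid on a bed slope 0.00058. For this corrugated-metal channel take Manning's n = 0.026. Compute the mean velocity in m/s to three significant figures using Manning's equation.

A = b·y = 2.47 × 0.53 = 1.309 m²
P = b + 2y = 2.47 + 2×0.53 = 3.530 m
R = A/P = 1.309/3.530 = 0.3708 m
Q = (1/n)·A·R^(2/3)·S^(1/2) = (1/0.026) × 1.309 × 0.3708^(2/3) × 0.00058^(1/2) = 0.6259 m³/s
V = Q/A = 0.6259/1.309 = 0.4781 m/s

0.478 m/s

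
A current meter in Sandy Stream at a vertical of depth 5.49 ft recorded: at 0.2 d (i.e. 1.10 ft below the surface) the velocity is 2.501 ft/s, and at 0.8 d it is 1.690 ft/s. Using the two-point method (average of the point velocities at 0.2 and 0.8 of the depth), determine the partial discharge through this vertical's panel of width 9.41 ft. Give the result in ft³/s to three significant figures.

108 ft³/s

v̄ = (2.501 + 1.690) / 2 = 2.096 ft/s
q = v̄ × d × w = 2.096 × 5.49 × 9.41 = 108.3 ft³/s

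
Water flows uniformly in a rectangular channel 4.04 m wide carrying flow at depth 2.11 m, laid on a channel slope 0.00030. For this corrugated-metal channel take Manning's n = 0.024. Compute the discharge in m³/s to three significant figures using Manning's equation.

A = b·y = 4.04 × 2.11 = 8.524 m²
P = b + 2y = 4.04 + 2×2.11 = 8.260 m
R = A/P = 8.524/8.260 = 1.032 m
Q = (1/n)·A·R^(2/3)·S^(1/2) = (1/0.024) × 8.524 × 1.032^(2/3) × 0.00030^(1/2) = 6.283 m³/s

6.28 m³/s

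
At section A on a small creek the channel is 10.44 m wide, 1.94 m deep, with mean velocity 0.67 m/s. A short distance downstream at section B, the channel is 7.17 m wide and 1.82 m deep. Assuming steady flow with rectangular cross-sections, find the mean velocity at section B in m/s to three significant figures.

Q = A₁V₁ = (10.44×1.94) × 0.67 = 13.57 m³/s
A₂ = 7.17 × 1.82 = 13.05 m²
V₂ = Q/A₂ = 13.57/13.05 = 1.040 m/s

1.04 m/s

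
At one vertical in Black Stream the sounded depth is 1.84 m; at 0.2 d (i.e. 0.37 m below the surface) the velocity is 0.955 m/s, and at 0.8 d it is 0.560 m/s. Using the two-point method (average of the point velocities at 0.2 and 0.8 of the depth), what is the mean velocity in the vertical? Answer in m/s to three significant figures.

v̄ = (0.955 + 0.560) / 2 = 0.7575 m/s

0.758 m/s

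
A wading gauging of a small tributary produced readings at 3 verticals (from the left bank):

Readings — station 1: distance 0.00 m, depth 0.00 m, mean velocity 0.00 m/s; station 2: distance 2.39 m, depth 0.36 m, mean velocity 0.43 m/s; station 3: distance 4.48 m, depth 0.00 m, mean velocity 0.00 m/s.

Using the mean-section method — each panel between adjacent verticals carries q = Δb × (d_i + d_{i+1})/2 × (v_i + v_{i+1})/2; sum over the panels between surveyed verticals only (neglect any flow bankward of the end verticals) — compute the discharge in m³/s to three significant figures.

0.173 m³/s

Panel 1-2: Δb = 2.39 m, d̄ = (0.00+0.36)/2 = 0.18, v̄ = (0.00+0.43)/2 = 0.215 → q = 2.39×0.18×0.215 = 0.09249 m³/s
Panel 2-3: Δb = 2.09 m, d̄ = (0.36+0.00)/2 = 0.18, v̄ = (0.43+0.00)/2 = 0.215 → q = 2.09×0.18×0.215 = 0.08088 m³/s
Q = Σ q = 0.1734 m³/s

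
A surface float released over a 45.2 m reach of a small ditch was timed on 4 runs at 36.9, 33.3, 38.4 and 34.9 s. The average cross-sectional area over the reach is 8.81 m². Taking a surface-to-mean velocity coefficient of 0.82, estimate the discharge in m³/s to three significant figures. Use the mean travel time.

9.10 m³/s

t̄ = (36.9 + 33.3 + 38.4 + 34.9) / 4 = 35.875 s
v_surface = L / t̄ = 45.2 / 35.875 = 1.260 m/s
v_mean = 0.82 × 1.260 = 1.033 m/s
Q = A × v_mean = 8.81 × 1.033 = 9.102 m³/s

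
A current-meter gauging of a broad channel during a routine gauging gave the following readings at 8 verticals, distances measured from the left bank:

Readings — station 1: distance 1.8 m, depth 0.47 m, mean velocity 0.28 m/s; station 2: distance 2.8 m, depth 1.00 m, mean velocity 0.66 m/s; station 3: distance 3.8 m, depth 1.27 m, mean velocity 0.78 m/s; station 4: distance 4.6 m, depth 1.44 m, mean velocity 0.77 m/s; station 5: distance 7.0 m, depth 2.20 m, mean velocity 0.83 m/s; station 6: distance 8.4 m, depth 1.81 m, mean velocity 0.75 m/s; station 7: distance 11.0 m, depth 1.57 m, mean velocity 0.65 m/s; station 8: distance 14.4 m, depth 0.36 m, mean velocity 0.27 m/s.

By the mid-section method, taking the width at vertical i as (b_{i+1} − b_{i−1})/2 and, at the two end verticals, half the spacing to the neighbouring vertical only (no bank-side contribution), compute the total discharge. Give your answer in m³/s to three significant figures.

12.8 m³/s

w_1 = (2.8 − 1.8)/2 = 0.5 m; q_1 = 0.28 × 0.47 × 0.5 = 0.06580 m³/s
w_2 = (3.8 − 1.8)/2 = 1 m; q_2 = 0.66 × 1.00 × 1 = 0.6600 m³/s
w_3 = (4.6 − 2.8)/2 = 0.9 m; q_3 = 0.78 × 1.27 × 0.9 = 0.8915 m³/s
w_4 = (7.0 − 3.8)/2 = 1.6 m; q_4 = 0.77 × 1.44 × 1.6 = 1.774 m³/s
w_5 = (8.4 − 4.6)/2 = 1.9 m; q_5 = 0.83 × 2.20 × 1.9 = 3.469 m³/s
w_6 = (11.0 − 7.0)/2 = 2 m; q_6 = 0.75 × 1.81 × 2 = 2.715 m³/s
w_7 = (14.4 − 8.4)/2 = 3 m; q_7 = 0.65 × 1.57 × 3 = 3.062 m³/s
w_8 = (14.4 − 11.0)/2 = 1.7 m; q_8 = 0.27 × 0.36 × 1.7 = 0.1652 m³/s
Q = Σ qᵢ = 12.80 m³/s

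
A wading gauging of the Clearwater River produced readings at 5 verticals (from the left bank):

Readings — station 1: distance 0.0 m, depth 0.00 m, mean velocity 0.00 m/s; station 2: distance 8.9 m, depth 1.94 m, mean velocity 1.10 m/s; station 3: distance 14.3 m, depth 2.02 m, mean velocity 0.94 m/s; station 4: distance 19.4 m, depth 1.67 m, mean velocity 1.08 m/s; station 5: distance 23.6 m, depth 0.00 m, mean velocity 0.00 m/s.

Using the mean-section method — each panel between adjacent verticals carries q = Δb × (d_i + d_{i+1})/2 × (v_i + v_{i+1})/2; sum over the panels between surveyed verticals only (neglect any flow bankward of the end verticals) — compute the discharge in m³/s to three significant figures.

27.1 m³/s

Panel 1-2: Δb = 8.9 m, d̄ = (0.00+1.94)/2 = 0.97, v̄ = (0.00+1.10)/2 = 0.55 → q = 8.9×0.97×0.55 = 4.748 m³/s
Panel 2-3: Δb = 5.4 m, d̄ = (1.94+2.02)/2 = 1.98, v̄ = (1.10+0.94)/2 = 1.02 → q = 5.4×1.98×1.02 = 10.91 m³/s
Panel 3-4: Δb = 5.1 m, d̄ = (2.02+1.67)/2 = 1.845, v̄ = (0.94+1.08)/2 = 1.01 → q = 5.1×1.845×1.01 = 9.504 m³/s
Panel 4-5: Δb = 4.2 m, d̄ = (1.67+0.00)/2 = 0.835, v̄ = (1.08+0.00)/2 = 0.54 → q = 4.2×0.835×0.54 = 1.894 m³/s
Q = Σ q = 27.05 m³/s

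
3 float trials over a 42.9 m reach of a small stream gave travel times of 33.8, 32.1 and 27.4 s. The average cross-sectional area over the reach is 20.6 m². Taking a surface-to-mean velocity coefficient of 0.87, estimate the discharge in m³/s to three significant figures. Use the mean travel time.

t̄ = (33.8 + 32.1 + 27.4) / 3 = 31.1 s
v_surface = L / t̄ = 42.9 / 31.1 = 1.379 m/s
v_mean = 0.87 × 1.379 = 1.200 m/s
Q = A × v_mean = 20.6 × 1.200 = 24.72 m³/s

24.7 m³/s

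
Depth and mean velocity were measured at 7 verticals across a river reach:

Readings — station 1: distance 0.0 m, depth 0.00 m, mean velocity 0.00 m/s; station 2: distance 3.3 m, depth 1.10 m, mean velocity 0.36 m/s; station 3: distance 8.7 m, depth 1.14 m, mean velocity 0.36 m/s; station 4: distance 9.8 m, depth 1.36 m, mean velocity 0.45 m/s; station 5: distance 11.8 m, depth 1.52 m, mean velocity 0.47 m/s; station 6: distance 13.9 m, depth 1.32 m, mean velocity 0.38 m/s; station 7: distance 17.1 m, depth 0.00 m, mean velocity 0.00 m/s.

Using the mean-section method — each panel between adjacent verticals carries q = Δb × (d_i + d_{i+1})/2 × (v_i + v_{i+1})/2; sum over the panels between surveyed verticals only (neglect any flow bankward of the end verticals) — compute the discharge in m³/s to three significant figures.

Panel 1-2: Δb = 3.3 m, d̄ = (0.00+1.10)/2 = 0.55, v̄ = (0.00+0.36)/2 = 0.18 → q = 3.3×0.55×0.18 = 0.3267 m³/s
Panel 2-3: Δb = 5.4 m, d̄ = (1.10+1.14)/2 = 1.12, v̄ = (0.36+0.36)/2 = 0.36 → q = 5.4×1.12×0.36 = 2.177 m³/s
Panel 3-4: Δb = 1.1 m, d̄ = (1.14+1.36)/2 = 1.25, v̄ = (0.36+0.45)/2 = 0.405 → q = 1.1×1.25×0.405 = 0.5569 m³/s
Panel 4-5: Δb = 2 m, d̄ = (1.36+1.52)/2 = 1.44, v̄ = (0.45+0.47)/2 = 0.46 → q = 2×1.44×0.46 = 1.325 m³/s
Panel 5-6: Δb = 2.1 m, d̄ = (1.52+1.32)/2 = 1.42, v̄ = (0.47+0.38)/2 = 0.425 → q = 2.1×1.42×0.425 = 1.267 m³/s
Panel 6-7: Δb = 3.2 m, d̄ = (1.32+0.00)/2 = 0.66, v̄ = (0.38+0.00)/2 = 0.19 → q = 3.2×0.66×0.19 = 0.4013 m³/s
Q = Σ q = 6.054 m³/s

6.05 m³/s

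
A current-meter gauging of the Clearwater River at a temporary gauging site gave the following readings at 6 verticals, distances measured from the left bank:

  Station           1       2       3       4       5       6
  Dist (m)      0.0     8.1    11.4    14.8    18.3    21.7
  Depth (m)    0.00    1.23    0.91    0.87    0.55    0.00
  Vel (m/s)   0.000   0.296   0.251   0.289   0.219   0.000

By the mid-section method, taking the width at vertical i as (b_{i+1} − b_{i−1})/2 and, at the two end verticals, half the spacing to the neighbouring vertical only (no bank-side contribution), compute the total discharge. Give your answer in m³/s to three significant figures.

w_2 = (11.4 − 0.0)/2 = 5.7 m; q_2 = 0.296 × 1.23 × 5.7 = 2.075 m³/s
w_3 = (14.8 − 8.1)/2 = 3.35 m; q_3 = 0.251 × 0.91 × 3.35 = 0.7652 m³/s
w_4 = (18.3 − 11.4)/2 = 3.45 m; q_4 = 0.289 × 0.87 × 3.45 = 0.8674 m³/s
w_5 = (21.7 − 14.8)/2 = 3.45 m; q_5 = 0.219 × 0.55 × 3.45 = 0.4156 m³/s
Stations 1, 6 contribute zero (depth or velocity is 0).
Q = Σ qᵢ = 4.123 m³/s

4.12 m³/s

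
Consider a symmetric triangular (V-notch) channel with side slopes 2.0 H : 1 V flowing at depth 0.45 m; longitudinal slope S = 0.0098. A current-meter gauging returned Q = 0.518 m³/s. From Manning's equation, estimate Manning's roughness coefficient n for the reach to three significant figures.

A = z·y² = 2.0×0.45² = 0.4050 m²
P = 2y√(1+z²) = 2×0.45×√(1+2.0²) = 2.012 m
R = A/P = 0.4050/2.012 = 0.2012 m
n = (1/Q)·A·R^(2/3)·S^(1/2) = (1/0.518) × 0.4050 × 0.3434 × 0.09899 = 0.02658

0.0266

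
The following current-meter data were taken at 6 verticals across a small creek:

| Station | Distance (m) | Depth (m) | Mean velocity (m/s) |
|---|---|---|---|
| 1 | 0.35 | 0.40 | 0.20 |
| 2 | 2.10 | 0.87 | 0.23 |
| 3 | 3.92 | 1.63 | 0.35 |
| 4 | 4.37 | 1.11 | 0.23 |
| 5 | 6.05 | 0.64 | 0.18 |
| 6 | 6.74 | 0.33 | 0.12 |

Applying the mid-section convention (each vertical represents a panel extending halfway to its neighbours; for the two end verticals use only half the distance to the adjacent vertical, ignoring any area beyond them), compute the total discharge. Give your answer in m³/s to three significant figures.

1.50 m³/s

w_1 = (2.10 − 0.35)/2 = 0.875 m; q_1 = 0.20 × 0.40 × 0.875 = 0.07000 m³/s
w_2 = (3.92 − 0.35)/2 = 1.785 m; q_2 = 0.23 × 0.87 × 1.785 = 0.3572 m³/s
w_3 = (4.37 − 2.10)/2 = 1.135 m; q_3 = 0.35 × 1.63 × 1.135 = 0.6475 m³/s
w_4 = (6.05 − 3.92)/2 = 1.065 m; q_4 = 0.23 × 1.11 × 1.065 = 0.2719 m³/s
w_5 = (6.74 − 4.37)/2 = 1.185 m; q_5 = 0.18 × 0.64 × 1.185 = 0.1365 m³/s
w_6 = (6.74 − 6.05)/2 = 0.345 m; q_6 = 0.12 × 0.33 × 0.345 = 0.01366 m³/s
Q = Σ qᵢ = 1.497 m³/s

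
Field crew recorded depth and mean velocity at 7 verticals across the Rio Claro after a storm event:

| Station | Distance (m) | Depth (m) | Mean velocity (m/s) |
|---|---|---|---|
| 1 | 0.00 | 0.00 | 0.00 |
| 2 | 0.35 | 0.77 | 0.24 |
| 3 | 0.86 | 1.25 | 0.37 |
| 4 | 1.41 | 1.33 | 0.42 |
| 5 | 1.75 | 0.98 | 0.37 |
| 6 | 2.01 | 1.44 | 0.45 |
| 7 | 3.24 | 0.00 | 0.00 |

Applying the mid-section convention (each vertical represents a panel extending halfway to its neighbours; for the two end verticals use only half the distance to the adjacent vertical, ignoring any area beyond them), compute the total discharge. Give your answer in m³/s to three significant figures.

1.16 m³/s

w_2 = (0.86 − 0.00)/2 = 0.43 m; q_2 = 0.24 × 0.77 × 0.43 = 0.07946 m³/s
w_3 = (1.41 − 0.35)/2 = 0.53 m; q_3 = 0.37 × 1.25 × 0.53 = 0.2451 m³/s
w_4 = (1.75 − 0.86)/2 = 0.445 m; q_4 = 0.42 × 1.33 × 0.445 = 0.2486 m³/s
w_5 = (2.01 − 1.41)/2 = 0.3 m; q_5 = 0.37 × 0.98 × 0.3 = 0.1088 m³/s
w_6 = (3.24 − 1.75)/2 = 0.745 m; q_6 = 0.45 × 1.44 × 0.745 = 0.4828 m³/s
Stations 1, 7 contribute zero (depth or velocity is 0).
Q = Σ qᵢ = 1.165 m³/s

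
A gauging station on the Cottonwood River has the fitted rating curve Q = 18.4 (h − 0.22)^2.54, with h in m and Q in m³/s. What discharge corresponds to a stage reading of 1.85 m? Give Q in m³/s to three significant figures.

63.6 m³/s

Q = 18.4 × (1.85 − 0.22)^2.54 = 18.4 × 1.63^2.54 = 63.65 m³/s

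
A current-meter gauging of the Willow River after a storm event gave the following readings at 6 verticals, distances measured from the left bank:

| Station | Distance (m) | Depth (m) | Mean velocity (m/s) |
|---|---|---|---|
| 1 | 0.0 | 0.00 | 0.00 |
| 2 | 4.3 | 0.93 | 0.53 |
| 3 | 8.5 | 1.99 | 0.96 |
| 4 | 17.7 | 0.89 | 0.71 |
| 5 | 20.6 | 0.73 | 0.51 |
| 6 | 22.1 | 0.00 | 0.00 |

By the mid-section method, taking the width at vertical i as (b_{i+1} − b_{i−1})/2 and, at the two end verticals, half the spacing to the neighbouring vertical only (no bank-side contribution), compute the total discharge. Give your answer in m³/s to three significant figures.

19.5 m³/s

w_2 = (8.5 − 0.0)/2 = 4.25 m; q_2 = 0.53 × 0.93 × 4.25 = 2.095 m³/s
w_3 = (17.7 − 4.3)/2 = 6.7 m; q_3 = 0.96 × 1.99 × 6.7 = 12.80 m³/s
w_4 = (20.6 − 8.5)/2 = 6.05 m; q_4 = 0.71 × 0.89 × 6.05 = 3.823 m³/s
w_5 = (22.1 − 17.7)/2 = 2.2 m; q_5 = 0.51 × 0.73 × 2.2 = 0.8191 m³/s
Stations 1, 6 contribute zero (depth or velocity is 0).
Q = Σ qᵢ = 19.54 m³/s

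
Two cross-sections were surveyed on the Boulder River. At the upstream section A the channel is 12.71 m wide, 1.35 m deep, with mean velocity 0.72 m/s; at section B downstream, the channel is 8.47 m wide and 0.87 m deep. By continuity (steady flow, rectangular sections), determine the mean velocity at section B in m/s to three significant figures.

Q = A₁V₁ = (12.71×1.35) × 0.72 = 12.35 m³/s
A₂ = 8.47 × 0.87 = 7.369 m²
V₂ = Q/A₂ = 12.35/7.369 = 1.677 m/s

1.68 m/s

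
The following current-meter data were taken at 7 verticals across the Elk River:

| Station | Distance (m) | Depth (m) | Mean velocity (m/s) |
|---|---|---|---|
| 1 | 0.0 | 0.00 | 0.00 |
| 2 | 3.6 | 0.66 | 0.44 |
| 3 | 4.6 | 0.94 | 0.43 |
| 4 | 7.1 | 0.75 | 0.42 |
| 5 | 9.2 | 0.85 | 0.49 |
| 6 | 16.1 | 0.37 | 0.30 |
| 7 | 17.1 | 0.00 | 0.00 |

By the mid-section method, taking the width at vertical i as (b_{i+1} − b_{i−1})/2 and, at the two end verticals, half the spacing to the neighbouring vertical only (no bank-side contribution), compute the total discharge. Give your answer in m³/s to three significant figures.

w_2 = (4.6 − 0.0)/2 = 2.3 m; q_2 = 0.44 × 0.66 × 2.3 = 0.6679 m³/s
w_3 = (7.1 − 3.6)/2 = 1.75 m; q_3 = 0.43 × 0.94 × 1.75 = 0.7074 m³/s
w_4 = (9.2 − 4.6)/2 = 2.3 m; q_4 = 0.42 × 0.75 × 2.3 = 0.7245 m³/s
w_5 = (16.1 − 7.1)/2 = 4.5 m; q_5 = 0.49 × 0.85 × 4.5 = 1.874 m³/s
w_6 = (17.1 − 9.2)/2 = 3.95 m; q_6 = 0.30 × 0.37 × 3.95 = 0.4385 m³/s
Stations 1, 7 contribute zero (depth or velocity is 0).
Q = Σ qᵢ = 4.412 m³/s

4.41 m³/s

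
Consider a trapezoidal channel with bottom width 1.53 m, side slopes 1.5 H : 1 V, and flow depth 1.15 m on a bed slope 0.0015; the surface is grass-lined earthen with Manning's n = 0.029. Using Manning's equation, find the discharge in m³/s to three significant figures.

A = (b + z·y)·y = (1.53 + 1.5×1.15)×1.15 = 3.743 m²
P = b + 2y√(1+z²) = 1.53 + 2×1.15×√(1+1.5²) = 5.676 m
R = A/P = 3.743/5.676 = 0.6594 m
Q = (1/n)·A·R^(2/3)·S^(1/2) = (1/0.029) × 3.743 × 0.6594^(2/3) × 0.0015^(1/2) = 3.787 m³/s

3.79 m³/s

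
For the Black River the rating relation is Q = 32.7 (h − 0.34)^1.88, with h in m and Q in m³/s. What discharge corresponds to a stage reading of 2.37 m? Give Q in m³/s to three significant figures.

124 m³/s

Q = 32.7 × (2.37 − 0.34)^1.88 = 32.7 × 2.03^1.88 = 123.8 m³/s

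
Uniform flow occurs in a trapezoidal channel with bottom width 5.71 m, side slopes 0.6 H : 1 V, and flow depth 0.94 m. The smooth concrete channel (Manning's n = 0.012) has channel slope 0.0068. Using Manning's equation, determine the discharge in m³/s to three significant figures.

A = (b + z·y)·y = (5.71 + 0.6×0.94)×0.94 = 5.898 m²
P = b + 2y√(1+z²) = 5.71 + 2×0.94×√(1+0.6²) = 7.902 m
R = A/P = 5.898/7.902 = 0.7463 m
Q = (1/n)·A·R^(2/3)·S^(1/2) = (1/0.012) × 5.898 × 0.7463^(2/3) × 0.0068^(1/2) = 33.34 m³/s

33.3 m³/s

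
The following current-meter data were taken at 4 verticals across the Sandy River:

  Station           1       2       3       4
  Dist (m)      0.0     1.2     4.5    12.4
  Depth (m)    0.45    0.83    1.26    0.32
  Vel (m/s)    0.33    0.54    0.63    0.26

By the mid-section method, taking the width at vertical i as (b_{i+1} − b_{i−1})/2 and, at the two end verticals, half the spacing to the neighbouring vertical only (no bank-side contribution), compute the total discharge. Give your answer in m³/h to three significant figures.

21100 m³/h

w_1 = (1.2 − 0.0)/2 = 0.6 m; q_1 = 0.33 × 0.45 × 0.6 = 0.08910 m³/s
w_2 = (4.5 − 0.0)/2 = 2.25 m; q_2 = 0.54 × 0.83 × 2.25 = 1.008 m³/s
w_3 = (12.4 − 1.2)/2 = 5.6 m; q_3 = 0.63 × 1.26 × 5.6 = 4.445 m³/s
w_4 = (12.4 − 4.5)/2 = 3.95 m; q_4 = 0.26 × 0.32 × 3.95 = 0.3286 m³/s
Q = Σ qᵢ = 5.871 m³/s
= 5.871 × 3600 = 21140 m³/h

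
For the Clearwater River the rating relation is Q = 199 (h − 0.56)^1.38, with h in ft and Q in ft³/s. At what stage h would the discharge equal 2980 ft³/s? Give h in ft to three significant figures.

h − h₀ = (Q/C)^(1/b) = (2980/199)^(1/1.38) = 7.107 ft
h = 0.56 + 7.107 = 7.667 ft

7.67 ft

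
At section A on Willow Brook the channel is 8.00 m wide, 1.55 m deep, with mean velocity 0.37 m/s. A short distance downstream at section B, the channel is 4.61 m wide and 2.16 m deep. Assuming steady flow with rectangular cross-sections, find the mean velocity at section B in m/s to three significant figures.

Q = A₁V₁ = (8.00×1.55) × 0.37 = 4.588 m³/s
A₂ = 4.61 × 2.16 = 9.958 m²
V₂ = Q/A₂ = 4.588/9.958 = 0.4608 m/s

0.461 m/s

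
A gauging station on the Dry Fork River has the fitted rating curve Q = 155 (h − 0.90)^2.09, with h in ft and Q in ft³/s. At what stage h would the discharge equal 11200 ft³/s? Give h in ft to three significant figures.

h − h₀ = (Q/C)^(1/b) = (11200/155)^(1/2.09) = 7.752 ft
h = 0.90 + 7.752 = 8.652 ft

8.65 ft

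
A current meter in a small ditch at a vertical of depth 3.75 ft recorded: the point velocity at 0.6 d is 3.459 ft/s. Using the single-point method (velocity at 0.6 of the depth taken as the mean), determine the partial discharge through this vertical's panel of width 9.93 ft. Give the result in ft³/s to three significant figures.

v̄ = v₀.₆ = 3.459 ft/s
q = v̄ × d × w = 3.459 × 3.75 × 9.93 = 128.8 ft³/s

129 ft³/s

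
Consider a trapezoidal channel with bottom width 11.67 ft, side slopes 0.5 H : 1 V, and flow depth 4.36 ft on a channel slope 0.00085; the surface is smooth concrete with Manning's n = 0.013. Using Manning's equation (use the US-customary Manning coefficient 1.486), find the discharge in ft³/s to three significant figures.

402 ft³/s

A = (b + z·y)·y = (11.67 + 0.5×4.36)×4.36 = 60.39 ft²
P = b + 2y√(1+z²) = 11.67 + 2×4.36×√(1+0.5²) = 21.42 ft
R = A/P = 60.39/21.42 = 2.819 ft
Q = (1.486/n)·A·R^(2/3)·S^(1/2) = (1.486/0.013) × 60.39 × 2.819^(2/3) × 0.00085^(1/2) = 401.6 ft³/s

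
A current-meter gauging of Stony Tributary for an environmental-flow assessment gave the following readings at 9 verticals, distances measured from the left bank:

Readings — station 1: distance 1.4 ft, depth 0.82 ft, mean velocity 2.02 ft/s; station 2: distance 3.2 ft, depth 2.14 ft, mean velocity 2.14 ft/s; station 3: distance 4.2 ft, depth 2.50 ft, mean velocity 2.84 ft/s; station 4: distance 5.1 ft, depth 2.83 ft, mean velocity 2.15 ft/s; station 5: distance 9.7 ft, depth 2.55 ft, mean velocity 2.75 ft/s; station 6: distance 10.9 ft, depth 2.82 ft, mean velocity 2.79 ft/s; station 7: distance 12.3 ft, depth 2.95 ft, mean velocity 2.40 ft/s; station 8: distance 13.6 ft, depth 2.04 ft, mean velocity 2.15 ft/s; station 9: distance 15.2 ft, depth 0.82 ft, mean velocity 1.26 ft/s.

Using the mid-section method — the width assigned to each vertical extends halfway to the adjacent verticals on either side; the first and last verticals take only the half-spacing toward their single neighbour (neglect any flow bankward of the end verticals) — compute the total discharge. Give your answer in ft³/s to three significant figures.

w_1 = (3.2 − 1.4)/2 = 0.9 ft; q_1 = 2.02 × 0.82 × 0.9 = 1.491 ft³/s
w_2 = (4.2 − 1.4)/2 = 1.4 ft; q_2 = 2.14 × 2.14 × 1.4 = 6.411 ft³/s
w_3 = (5.1 − 3.2)/2 = 0.95 ft; q_3 = 2.84 × 2.50 × 0.95 = 6.745 ft³/s
w_4 = (9.7 − 4.2)/2 = 2.75 ft; q_4 = 2.15 × 2.83 × 2.75 = 16.73 ft³/s
w_5 = (10.9 − 5.1)/2 = 2.9 ft; q_5 = 2.75 × 2.55 × 2.9 = 20.34 ft³/s
w_6 = (12.3 − 9.7)/2 = 1.3 ft; q_6 = 2.79 × 2.82 × 1.3 = 10.23 ft³/s
w_7 = (13.6 − 10.9)/2 = 1.35 ft; q_7 = 2.40 × 2.95 × 1.35 = 9.558 ft³/s
w_8 = (15.2 − 12.3)/2 = 1.45 ft; q_8 = 2.15 × 2.04 × 1.45 = 6.360 ft³/s
w_9 = (15.2 − 13.6)/2 = 0.8 ft; q_9 = 1.26 × 0.82 × 0.8 = 0.8266 ft³/s
Q = Σ qᵢ = 78.69 ft³/s

78.7 ft³/s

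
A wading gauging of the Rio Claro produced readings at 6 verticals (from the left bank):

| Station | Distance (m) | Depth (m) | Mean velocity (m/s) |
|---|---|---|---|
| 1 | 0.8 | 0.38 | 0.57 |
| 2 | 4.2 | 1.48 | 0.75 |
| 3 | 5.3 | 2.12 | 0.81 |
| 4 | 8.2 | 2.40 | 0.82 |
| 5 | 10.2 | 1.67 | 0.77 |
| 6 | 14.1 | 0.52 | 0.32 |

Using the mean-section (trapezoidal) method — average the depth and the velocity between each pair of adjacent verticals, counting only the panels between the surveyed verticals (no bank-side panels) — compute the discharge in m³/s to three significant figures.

14.5 m³/s

Panel 1-2: Δb = 3.4 m, d̄ = (0.38+1.48)/2 = 0.93, v̄ = (0.57+0.75)/2 = 0.66 → q = 3.4×0.93×0.66 = 2.087 m³/s
Panel 2-3: Δb = 1.1 m, d̄ = (1.48+2.12)/2 = 1.8, v̄ = (0.75+0.81)/2 = 0.78 → q = 1.1×1.8×0.78 = 1.544 m³/s
Panel 3-4: Δb = 2.9 m, d̄ = (2.12+2.40)/2 = 2.26, v̄ = (0.81+0.82)/2 = 0.815 → q = 2.9×2.26×0.815 = 5.342 m³/s
Panel 4-5: Δb = 2 m, d̄ = (2.40+1.67)/2 = 2.035, v̄ = (0.82+0.77)/2 = 0.795 → q = 2×2.035×0.795 = 3.236 m³/s
Panel 5-6: Δb = 3.9 m, d̄ = (1.67+0.52)/2 = 1.095, v̄ = (0.77+0.32)/2 = 0.545 → q = 3.9×1.095×0.545 = 2.327 m³/s
Q = Σ q = 14.54 m³/s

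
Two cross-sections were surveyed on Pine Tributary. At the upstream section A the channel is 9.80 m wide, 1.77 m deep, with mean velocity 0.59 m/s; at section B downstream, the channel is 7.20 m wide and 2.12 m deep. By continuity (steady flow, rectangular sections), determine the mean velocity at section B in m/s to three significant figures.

Q = A₁V₁ = (9.80×1.77) × 0.59 = 10.23 m³/s
A₂ = 7.20 × 2.12 = 15.26 m²
V₂ = Q/A₂ = 10.23/15.26 = 0.6705 m/s

0.670 m/s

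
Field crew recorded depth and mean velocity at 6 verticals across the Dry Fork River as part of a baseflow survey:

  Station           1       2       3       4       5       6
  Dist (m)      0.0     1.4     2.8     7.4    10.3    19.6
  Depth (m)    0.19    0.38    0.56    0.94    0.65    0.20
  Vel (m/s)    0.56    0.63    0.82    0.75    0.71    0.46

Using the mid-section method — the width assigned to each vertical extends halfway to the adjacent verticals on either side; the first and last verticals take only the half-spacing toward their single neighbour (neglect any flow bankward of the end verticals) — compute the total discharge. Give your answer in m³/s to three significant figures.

7.67 m³/s

w_1 = (1.4 − 0.0)/2 = 0.7 m; q_1 = 0.56 × 0.19 × 0.7 = 0.07448 m³/s
w_2 = (2.8 − 0.0)/2 = 1.4 m; q_2 = 0.63 × 0.38 × 1.4 = 0.3352 m³/s
w_3 = (7.4 − 1.4)/2 = 3 m; q_3 = 0.82 × 0.56 × 3 = 1.378 m³/s
w_4 = (10.3 − 2.8)/2 = 3.75 m; q_4 = 0.75 × 0.94 × 3.75 = 2.644 m³/s
w_5 = (19.6 − 7.4)/2 = 6.1 m; q_5 = 0.71 × 0.65 × 6.1 = 2.815 m³/s
w_6 = (19.6 − 10.3)/2 = 4.65 m; q_6 = 0.46 × 0.20 × 4.65 = 0.4278 m³/s
Q = Σ qᵢ = 7.674 m³/s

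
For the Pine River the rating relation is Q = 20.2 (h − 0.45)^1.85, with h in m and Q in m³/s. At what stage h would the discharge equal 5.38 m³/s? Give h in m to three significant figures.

0.939 m

h − h₀ = (Q/C)^(1/b) = (5.38/20.2)^(1/1.85) = 0.4891 m
h = 0.45 + 0.4891 = 0.9391 m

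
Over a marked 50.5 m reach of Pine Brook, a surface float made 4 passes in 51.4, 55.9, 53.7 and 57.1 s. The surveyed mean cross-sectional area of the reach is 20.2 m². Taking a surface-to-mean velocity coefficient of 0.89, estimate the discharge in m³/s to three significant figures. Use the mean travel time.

t̄ = (51.4 + 55.9 + 53.7 + 57.1) / 4 = 54.525 s
v_surface = L / t̄ = 50.5 / 54.525 = 0.9262 m/s
v_mean = 0.89 × 0.9262 = 0.8243 m/s
Q = A × v_mean = 20.2 × 0.8243 = 16.65 m³/s

16.7 m³/s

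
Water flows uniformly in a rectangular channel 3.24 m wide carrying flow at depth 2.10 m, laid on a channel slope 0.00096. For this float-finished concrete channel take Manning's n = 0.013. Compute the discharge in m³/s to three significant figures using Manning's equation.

15.3 m³/s

A = b·y = 3.24 × 2.10 = 6.804 m²
P = b + 2y = 3.24 + 2×2.10 = 7.440 m
R = A/P = 6.804/7.440 = 0.9145 m
Q = (1/n)·A·R^(2/3)·S^(1/2) = (1/0.013) × 6.804 × 0.9145^(2/3) × 0.00096^(1/2) = 15.28 m³/s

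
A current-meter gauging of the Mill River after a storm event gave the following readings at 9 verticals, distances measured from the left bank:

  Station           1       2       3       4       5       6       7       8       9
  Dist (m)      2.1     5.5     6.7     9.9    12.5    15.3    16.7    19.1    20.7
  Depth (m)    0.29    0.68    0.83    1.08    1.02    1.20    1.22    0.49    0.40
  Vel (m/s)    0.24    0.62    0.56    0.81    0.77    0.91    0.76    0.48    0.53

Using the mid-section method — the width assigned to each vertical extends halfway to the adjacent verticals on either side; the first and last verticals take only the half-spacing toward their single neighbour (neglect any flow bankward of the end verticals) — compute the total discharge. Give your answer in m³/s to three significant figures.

w_1 = (5.5 − 2.1)/2 = 1.7 m; q_1 = 0.24 × 0.29 × 1.7 = 0.1183 m³/s
w_2 = (6.7 − 2.1)/2 = 2.3 m; q_2 = 0.62 × 0.68 × 2.3 = 0.9697 m³/s
w_3 = (9.9 − 5.5)/2 = 2.2 m; q_3 = 0.56 × 0.83 × 2.2 = 1.023 m³/s
w_4 = (12.5 − 6.7)/2 = 2.9 m; q_4 = 0.81 × 1.08 × 2.9 = 2.537 m³/s
w_5 = (15.3 − 9.9)/2 = 2.7 m; q_5 = 0.77 × 1.02 × 2.7 = 2.121 m³/s
w_6 = (16.7 − 12.5)/2 = 2.1 m; q_6 = 0.91 × 1.20 × 2.1 = 2.293 m³/s
w_7 = (19.1 − 15.3)/2 = 1.9 m; q_7 = 0.76 × 1.22 × 1.9 = 1.762 m³/s
w_8 = (20.7 − 16.7)/2 = 2 m; q_8 = 0.48 × 0.49 × 2 = 0.4704 m³/s
w_9 = (20.7 − 19.1)/2 = 0.8 m; q_9 = 0.53 × 0.40 × 0.8 = 0.1696 m³/s
Q = Σ qᵢ = 11.46 m³/s

11.5 m³/s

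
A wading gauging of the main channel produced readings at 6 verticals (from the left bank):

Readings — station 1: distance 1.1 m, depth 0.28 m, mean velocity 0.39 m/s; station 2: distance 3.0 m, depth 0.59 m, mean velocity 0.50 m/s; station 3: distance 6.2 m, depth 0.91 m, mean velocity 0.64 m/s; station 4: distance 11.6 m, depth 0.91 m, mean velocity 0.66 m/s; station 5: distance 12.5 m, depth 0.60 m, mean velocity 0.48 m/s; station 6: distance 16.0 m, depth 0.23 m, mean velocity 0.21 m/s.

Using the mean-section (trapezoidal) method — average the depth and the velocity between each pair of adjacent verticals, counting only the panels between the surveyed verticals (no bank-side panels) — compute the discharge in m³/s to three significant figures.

Panel 1-2: Δb = 1.9 m, d̄ = (0.28+0.59)/2 = 0.435, v̄ = (0.39+0.50)/2 = 0.445 → q = 1.9×0.435×0.445 = 0.3678 m³/s
Panel 2-3: Δb = 3.2 m, d̄ = (0.59+0.91)/2 = 0.75, v̄ = (0.50+0.64)/2 = 0.57 → q = 3.2×0.75×0.57 = 1.368 m³/s
Panel 3-4: Δb = 5.4 m, d̄ = (0.91+0.91)/2 = 0.91, v̄ = (0.64+0.66)/2 = 0.65 → q = 5.4×0.91×0.65 = 3.194 m³/s
Panel 4-5: Δb = 0.9 m, d̄ = (0.91+0.60)/2 = 0.755, v̄ = (0.66+0.48)/2 = 0.57 → q = 0.9×0.755×0.57 = 0.3873 m³/s
Panel 5-6: Δb = 3.5 m, d̄ = (0.60+0.23)/2 = 0.415, v̄ = (0.48+0.21)/2 = 0.345 → q = 3.5×0.415×0.345 = 0.5011 m³/s
Q = Σ q = 5.818 m³/s

5.82 m³/s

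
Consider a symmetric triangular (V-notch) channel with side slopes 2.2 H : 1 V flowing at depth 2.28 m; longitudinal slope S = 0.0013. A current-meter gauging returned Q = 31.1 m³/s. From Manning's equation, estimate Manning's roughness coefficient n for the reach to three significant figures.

A = z·y² = 2.2×2.28² = 11.44 m²
P = 2y√(1+z²) = 2×2.28×√(1+2.2²) = 11.02 m
R = A/P = 11.44/11.02 = 1.038 m
n = (1/Q)·A·R^(2/3)·S^(1/2) = (1/31.1) × 11.44 × 1.025 × 0.03606 = 0.01359

0.0136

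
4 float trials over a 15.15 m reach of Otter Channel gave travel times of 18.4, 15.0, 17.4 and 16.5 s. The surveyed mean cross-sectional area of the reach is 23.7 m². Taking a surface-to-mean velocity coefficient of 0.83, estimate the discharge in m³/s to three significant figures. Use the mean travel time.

t̄ = (18.4 + 15.0 + 17.4 + 16.5) / 4 = 16.825 s
v_surface = L / t̄ = 15.15 / 16.825 = 0.9004 m/s
v_mean = 0.83 × 0.9004 = 0.7474 m/s
Q = A × v_mean = 23.7 × 0.7474 = 17.71 m³/s

17.7 m³/s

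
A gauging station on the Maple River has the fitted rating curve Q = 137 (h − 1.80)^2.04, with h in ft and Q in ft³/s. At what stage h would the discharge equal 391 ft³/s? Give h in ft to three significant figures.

3.47 ft

h − h₀ = (Q/C)^(1/b) = (391/137)^(1/2.04) = 1.672 ft
h = 1.80 + 1.672 = 3.472 ft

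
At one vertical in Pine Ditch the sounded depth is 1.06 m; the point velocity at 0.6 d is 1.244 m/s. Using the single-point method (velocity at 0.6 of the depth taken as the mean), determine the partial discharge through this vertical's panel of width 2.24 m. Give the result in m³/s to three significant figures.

2.95 m³/s

v̄ = v₀.₆ = 1.244 m/s
q = v̄ × d × w = 1.244 × 1.06 × 2.24 = 2.954 m³/s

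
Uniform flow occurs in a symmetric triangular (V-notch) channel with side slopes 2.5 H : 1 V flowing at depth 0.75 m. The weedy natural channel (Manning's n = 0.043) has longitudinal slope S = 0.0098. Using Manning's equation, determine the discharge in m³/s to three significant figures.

1.60 m³/s

A = z·y² = 2.5×0.75² = 1.406 m²
P = 2y√(1+z²) = 2×0.75×√(1+2.5²) = 4.039 m
R = A/P = 1.406/4.039 = 0.3482 m
Q = (1/n)·A·R^(2/3)·S^(1/2) = (1/0.043) × 1.406 × 0.3482^(2/3) × 0.0098^(1/2) = 1.602 m³/s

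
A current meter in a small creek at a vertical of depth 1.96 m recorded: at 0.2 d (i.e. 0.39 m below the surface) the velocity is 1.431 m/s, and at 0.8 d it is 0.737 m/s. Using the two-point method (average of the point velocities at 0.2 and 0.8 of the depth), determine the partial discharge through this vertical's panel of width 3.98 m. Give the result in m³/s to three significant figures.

v̄ = (1.431 + 0.737) / 2 = 1.084 m/s
q = v̄ × d × w = 1.084 × 1.96 × 3.98 = 8.456 m³/s

8.46 m³/s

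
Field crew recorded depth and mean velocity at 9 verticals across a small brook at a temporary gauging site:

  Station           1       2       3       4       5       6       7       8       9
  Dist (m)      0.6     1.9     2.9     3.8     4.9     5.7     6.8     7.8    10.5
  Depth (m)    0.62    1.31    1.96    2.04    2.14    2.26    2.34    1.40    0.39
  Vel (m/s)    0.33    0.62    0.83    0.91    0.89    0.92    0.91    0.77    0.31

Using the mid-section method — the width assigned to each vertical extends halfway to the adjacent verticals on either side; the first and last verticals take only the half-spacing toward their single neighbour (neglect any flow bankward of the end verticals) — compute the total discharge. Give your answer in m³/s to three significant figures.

w_1 = (1.9 − 0.6)/2 = 0.65 m; q_1 = 0.33 × 0.62 × 0.65 = 0.1330 m³/s
w_2 = (2.9 − 0.6)/2 = 1.15 m; q_2 = 0.62 × 1.31 × 1.15 = 0.9340 m³/s
w_3 = (3.8 − 1.9)/2 = 0.95 m; q_3 = 0.83 × 1.96 × 0.95 = 1.545 m³/s
w_4 = (4.9 − 2.9)/2 = 1 m; q_4 = 0.91 × 2.04 × 1 = 1.856 m³/s
w_5 = (5.7 − 3.8)/2 = 0.95 m; q_5 = 0.89 × 2.14 × 0.95 = 1.809 m³/s
w_6 = (6.8 − 4.9)/2 = 0.95 m; q_6 = 0.92 × 2.26 × 0.95 = 1.975 m³/s
w_7 = (7.8 − 5.7)/2 = 1.05 m; q_7 = 0.91 × 2.34 × 1.05 = 2.236 m³/s
w_8 = (10.5 − 6.8)/2 = 1.85 m; q_8 = 0.77 × 1.40 × 1.85 = 1.994 m³/s
w_9 = (10.5 − 7.8)/2 = 1.35 m; q_9 = 0.31 × 0.39 × 1.35 = 0.1632 m³/s
Q = Σ qᵢ = 12.65 m³/s

12.6 m³/s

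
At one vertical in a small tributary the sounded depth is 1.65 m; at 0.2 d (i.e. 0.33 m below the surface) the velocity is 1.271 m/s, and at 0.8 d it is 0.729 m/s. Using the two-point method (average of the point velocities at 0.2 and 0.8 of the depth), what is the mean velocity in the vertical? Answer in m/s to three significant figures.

1.00 m/s

v̄ = (1.271 + 0.729) / 2 = 1.000 m/s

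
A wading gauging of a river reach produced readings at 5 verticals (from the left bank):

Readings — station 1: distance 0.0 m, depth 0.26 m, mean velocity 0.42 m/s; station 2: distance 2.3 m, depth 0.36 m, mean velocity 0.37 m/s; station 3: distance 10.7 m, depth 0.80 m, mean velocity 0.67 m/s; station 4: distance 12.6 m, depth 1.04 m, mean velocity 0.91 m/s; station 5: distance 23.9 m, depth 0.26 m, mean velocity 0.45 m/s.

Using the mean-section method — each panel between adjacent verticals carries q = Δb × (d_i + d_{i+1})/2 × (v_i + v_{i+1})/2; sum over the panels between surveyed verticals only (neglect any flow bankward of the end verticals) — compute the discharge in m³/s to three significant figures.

9.19 m³/s

Panel 1-2: Δb = 2.3 m, d̄ = (0.26+0.36)/2 = 0.31, v̄ = (0.42+0.37)/2 = 0.395 → q = 2.3×0.31×0.395 = 0.2816 m³/s
Panel 2-3: Δb = 8.4 m, d̄ = (0.36+0.80)/2 = 0.58, v̄ = (0.37+0.67)/2 = 0.52 → q = 8.4×0.58×0.52 = 2.533 m³/s
Panel 3-4: Δb = 1.9 m, d̄ = (0.80+1.04)/2 = 0.92, v̄ = (0.67+0.91)/2 = 0.79 → q = 1.9×0.92×0.79 = 1.381 m³/s
Panel 4-5: Δb = 11.3 m, d̄ = (1.04+0.26)/2 = 0.65, v̄ = (0.91+0.45)/2 = 0.68 → q = 11.3×0.65×0.68 = 4.995 m³/s
Q = Σ q = 9.191 m³/s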